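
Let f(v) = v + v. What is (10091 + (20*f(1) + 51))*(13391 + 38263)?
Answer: 525941028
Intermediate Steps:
f(v) = 2*v
(10091 + (20*f(1) + 51))*(13391 + 38263) = (10091 + (20*(2*1) + 51))*(13391 + 38263) = (10091 + (20*2 + 51))*51654 = (10091 + (40 + 51))*51654 = (10091 + 91)*51654 = 10182*51654 = 525941028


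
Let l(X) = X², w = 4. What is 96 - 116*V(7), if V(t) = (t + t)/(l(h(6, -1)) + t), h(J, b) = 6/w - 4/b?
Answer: 7808/149 ≈ 52.403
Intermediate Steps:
h(J, b) = 3/2 - 4/b (h(J, b) = 6/4 - 4/b = 6*(¼) - 4/b = 3/2 - 4/b)
V(t) = 2*t/(121/4 + t) (V(t) = (t + t)/((3/2 - 4/(-1))² + t) = (2*t)/((3/2 - 4*(-1))² + t) = (2*t)/((3/2 + 4)² + t) = (2*t)/((11/2)² + t) = (2*t)/(121/4 + t) = 2*t/(121/4 + t))
96 - 116*V(7) = 96 - 928*7/(121 + 4*7) = 96 - 928*7/(121 + 28) = 96 - 928*7/149 = 96 - 116*56/149 = 96 - 6496/149 = 7808/149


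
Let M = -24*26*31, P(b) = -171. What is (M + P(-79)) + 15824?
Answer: -3691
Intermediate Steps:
M = -19344 (M = -624*31 = -19344)
(M + P(-79)) + 15824 = (-19344 - 171) + 15824 = -19515 + 15824 = -3691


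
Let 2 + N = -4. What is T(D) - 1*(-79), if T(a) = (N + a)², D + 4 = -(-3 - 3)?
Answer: 95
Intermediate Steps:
N = -6 (N = -2 - 4 = -6)
D = 2 (D = -4 - (-3 - 3) = -4 - 1*(-6) = -4 + 6 = 2)
T(a) = (-6 + a)²
T(D) - 1*(-79) = (-6 + 2)² - 1*(-79) = (-4)² + 79 = 16 + 79 = 95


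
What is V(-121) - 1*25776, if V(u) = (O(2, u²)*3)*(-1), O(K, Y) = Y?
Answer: -69699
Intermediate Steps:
V(u) = -3*u² (V(u) = (u²*3)*(-1) = (3*u²)*(-1) = -3*u²)
V(-121) - 1*25776 = -3*(-121)² - 1*25776 = -3*14641 - 25776 = -43923 - 25776 = -69699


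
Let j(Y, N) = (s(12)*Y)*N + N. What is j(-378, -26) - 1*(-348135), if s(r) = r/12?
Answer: 357937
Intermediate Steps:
s(r) = r/12 (s(r) = r*(1/12) = r/12)
j(Y, N) = N + N*Y (j(Y, N) = (((1/12)*12)*Y)*N + N = (1*Y)*N + N = Y*N + N = N*Y + N = N + N*Y)
j(-378, -26) - 1*(-348135) = -26*(1 - 378) - 1*(-348135) = -26*(-377) + 348135 = 9802 + 348135 = 357937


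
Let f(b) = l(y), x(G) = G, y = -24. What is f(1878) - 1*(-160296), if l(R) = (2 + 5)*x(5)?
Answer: 160331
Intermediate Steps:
l(R) = 35 (l(R) = (2 + 5)*5 = 7*5 = 35)
f(b) = 35
f(1878) - 1*(-160296) = 35 - 1*(-160296) = 35 + 160296 = 160331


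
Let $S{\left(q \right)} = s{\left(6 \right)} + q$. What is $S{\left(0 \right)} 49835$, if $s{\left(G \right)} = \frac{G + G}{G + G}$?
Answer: $49835$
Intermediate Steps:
$s{\left(G \right)} = 1$ ($s{\left(G \right)} = \frac{2 G}{2 G} = 2 G \frac{1}{2 G} = 1$)
$S{\left(q \right)} = 1 + q$
$S{\left(0 \right)} 49835 = \left(1 + 0\right) 49835 = 1 \cdot 49835 = 49835$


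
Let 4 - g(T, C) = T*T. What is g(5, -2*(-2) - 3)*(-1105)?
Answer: 23205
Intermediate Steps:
g(T, C) = 4 - T² (g(T, C) = 4 - T*T = 4 - T²)
g(5, -2*(-2) - 3)*(-1105) = (4 - 1*5²)*(-1105) = (4 - 1*25)*(-1105) = (4 - 25)*(-1105) = -21*(-1105) = 23205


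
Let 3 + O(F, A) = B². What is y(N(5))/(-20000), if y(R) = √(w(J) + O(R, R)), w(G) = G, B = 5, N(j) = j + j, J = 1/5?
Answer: -√555/100000 ≈ -0.00023558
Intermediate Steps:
J = ⅕ ≈ 0.20000
N(j) = 2*j
O(F, A) = 22 (O(F, A) = -3 + 5² = -3 + 25 = 22)
y(R) = √555/5 (y(R) = √(⅕ + 22) = √(111/5) = √555/5)
y(N(5))/(-20000) = (√555/5)/(-20000) = (√555/5)*(-1/20000) = -√555/100000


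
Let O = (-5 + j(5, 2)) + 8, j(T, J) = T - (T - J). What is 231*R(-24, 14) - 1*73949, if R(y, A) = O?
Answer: -72794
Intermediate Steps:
j(T, J) = J (j(T, J) = T + (J - T) = J)
O = 5 (O = (-5 + 2) + 8 = -3 + 8 = 5)
R(y, A) = 5
231*R(-24, 14) - 1*73949 = 231*5 - 1*73949 = 1155 - 73949 = -72794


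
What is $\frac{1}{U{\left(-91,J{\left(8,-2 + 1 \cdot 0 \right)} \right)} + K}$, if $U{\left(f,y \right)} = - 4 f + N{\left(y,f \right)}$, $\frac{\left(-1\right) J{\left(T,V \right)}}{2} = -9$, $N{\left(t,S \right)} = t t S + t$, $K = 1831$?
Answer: $- \frac{1}{27271} \approx -3.6669 \cdot 10^{-5}$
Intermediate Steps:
$N{\left(t,S \right)} = t + S t^{2}$ ($N{\left(t,S \right)} = t^{2} S + t = S t^{2} + t = t + S t^{2}$)
$J{\left(T,V \right)} = 18$ ($J{\left(T,V \right)} = \left(-2\right) \left(-9\right) = 18$)
$U{\left(f,y \right)} = - 4 f + y \left(1 + f y\right)$
$\frac{1}{U{\left(-91,J{\left(8,-2 + 1 \cdot 0 \right)} \right)} + K} = \frac{1}{\left(\left(-4\right) \left(-91\right) + 18 \left(1 - 1638\right)\right) + 1831} = \frac{1}{\left(364 + 18 \left(1 - 1638\right)\right) + 1831} = \frac{1}{\left(364 + 18 \left(-1637\right)\right) + 1831} = \frac{1}{\left(364 - 29466\right) + 1831} = \frac{1}{-29102 + 1831} = \frac{1}{-27271} = - \frac{1}{27271}$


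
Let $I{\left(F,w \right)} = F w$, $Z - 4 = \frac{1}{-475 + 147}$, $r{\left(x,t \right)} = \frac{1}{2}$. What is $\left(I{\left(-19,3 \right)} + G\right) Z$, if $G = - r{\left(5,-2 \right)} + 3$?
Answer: $- \frac{142899}{656} \approx -217.83$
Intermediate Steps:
$r{\left(x,t \right)} = \frac{1}{2}$
$G = \frac{5}{2}$ ($G = \left(-1\right) \frac{1}{2} + 3 = - \frac{1}{2} + 3 = \frac{5}{2} \approx 2.5$)
$Z = \frac{1311}{328}$ ($Z = 4 + \frac{1}{-475 + 147} = 4 + \frac{1}{-328} = 4 - \frac{1}{328} = \frac{1311}{328} \approx 3.997$)
$\left(I{\left(-19,3 \right)} + G\right) Z = \left(\left(-19\right) 3 + \frac{5}{2}\right) \frac{1311}{328} = \left(-57 + \frac{5}{2}\right) \frac{1311}{328} = \left(- \frac{109}{2}\right) \frac{1311}{328} = - \frac{142899}{656}$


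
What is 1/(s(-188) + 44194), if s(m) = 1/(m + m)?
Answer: 376/16616943 ≈ 2.2628e-5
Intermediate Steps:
s(m) = 1/(2*m)
1/(s(-188) + 44194) = 1/((1/2)/(-188) + 44194) = 1/((1/2)*(-1/188) + 44194) = 1/(-1/376 + 44194) = 1/(16616943/376) = 376/16616943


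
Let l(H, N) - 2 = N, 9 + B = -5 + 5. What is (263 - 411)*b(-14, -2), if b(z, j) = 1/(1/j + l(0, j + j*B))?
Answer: -296/35 ≈ -8.4571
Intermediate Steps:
B = -9 (B = -9 + (-5 + 5) = -9 + 0 = -9)
l(H, N) = 2 + N
b(z, j) = 1/(2 + 1/j - 8*j) (b(z, j) = 1/(1/j + (2 + (j + j*(-9)))) = 1/(1/j + (2 + (j - 9*j))) = 1/(1/j + (2 - 8*j)) = 1/(2 + 1/j - 8*j))
(263 - 411)*b(-14, -2) = (263 - 411)*(-2/(1 + 2*(-2)*(1 - 4*(-2)))) = -(-296)/(1 + 2*(-2)*(1 + 8)) = -(-296)/(1 + 2*(-2)*9) = -(-296)/(1 - 36) = -(-296)/(-35) = -(-296)*(-1)/35 = -148*2/35 = -296/35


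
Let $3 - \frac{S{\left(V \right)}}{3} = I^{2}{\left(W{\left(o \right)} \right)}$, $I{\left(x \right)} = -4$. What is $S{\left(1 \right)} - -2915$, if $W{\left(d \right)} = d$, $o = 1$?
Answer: $2876$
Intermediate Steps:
$S{\left(V \right)} = -39$ ($S{\left(V \right)} = 9 - 3 \left(-4\right)^{2} = 9 - 48 = -39$)
$S{\left(1 \right)} - -2915 = -39 - -2915 = -39 + 2915 = 2876$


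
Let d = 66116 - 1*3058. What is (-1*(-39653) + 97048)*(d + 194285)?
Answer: 35179045443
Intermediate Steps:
d = 63058 (d = 66116 - 3058 = 63058)
(-1*(-39653) + 97048)*(d + 194285) = (-1*(-39653) + 97048)*(63058 + 194285) = (39653 + 97048)*257343 = 136701*257343 = 35179045443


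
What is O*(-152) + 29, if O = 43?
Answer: -6507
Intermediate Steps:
O*(-152) + 29 = 43*(-152) + 29 = -6536 + 29 = -6507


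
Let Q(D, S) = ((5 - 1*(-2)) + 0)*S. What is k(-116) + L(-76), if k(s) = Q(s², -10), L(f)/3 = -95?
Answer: -355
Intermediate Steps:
L(f) = -285 (L(f) = 3*(-95) = -285)
Q(D, S) = 7*S (Q(D, S) = ((5 + 2) + 0)*S = (7 + 0)*S = 7*S)
k(s) = -70 (k(s) = 7*(-10) = -70)
k(-116) + L(-76) = -70 - 285 = -355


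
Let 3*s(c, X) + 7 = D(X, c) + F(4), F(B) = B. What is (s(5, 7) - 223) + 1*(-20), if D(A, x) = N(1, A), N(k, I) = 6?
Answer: -242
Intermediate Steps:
D(A, x) = 6
s(c, X) = 1 (s(c, X) = -7/3 + (6 + 4)/3 = -7/3 + (⅓)*10 = -7/3 + 10/3 = 1)
(s(5, 7) - 223) + 1*(-20) = (1 - 223) + 1*(-20) = -222 - 20 = -242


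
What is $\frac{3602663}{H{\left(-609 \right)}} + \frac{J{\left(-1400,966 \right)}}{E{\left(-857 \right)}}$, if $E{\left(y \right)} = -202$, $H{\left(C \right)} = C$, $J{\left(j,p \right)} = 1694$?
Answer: $- \frac{364384786}{61509} \approx -5924.1$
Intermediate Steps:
$\frac{3602663}{H{\left(-609 \right)}} + \frac{J{\left(-1400,966 \right)}}{E{\left(-857 \right)}} = \frac{3602663}{-609} + \frac{1694}{-202} = 3602663 \left(- \frac{1}{609}\right) + 1694 \left(- \frac{1}{202}\right) = - \frac{3602663}{609} - \frac{847}{101} = - \frac{364384786}{61509}$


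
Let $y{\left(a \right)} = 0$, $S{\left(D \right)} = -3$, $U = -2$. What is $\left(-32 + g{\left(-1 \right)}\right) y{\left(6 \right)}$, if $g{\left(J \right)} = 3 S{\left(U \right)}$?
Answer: $0$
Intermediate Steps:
$g{\left(J \right)} = -9$ ($g{\left(J \right)} = 3 \left(-3\right) = -9$)
$\left(-32 + g{\left(-1 \right)}\right) y{\left(6 \right)} = \left(-32 - 9\right) 0 = \left(-41\right) 0 = 0$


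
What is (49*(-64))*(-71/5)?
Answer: 222656/5 ≈ 44531.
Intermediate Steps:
(49*(-64))*(-71/5) = -(-222656)/5 = -3136*(-71/5) = 222656/5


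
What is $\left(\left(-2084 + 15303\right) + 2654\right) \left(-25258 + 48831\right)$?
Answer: $374174229$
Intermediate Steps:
$\left(\left(-2084 + 15303\right) + 2654\right) \left(-25258 + 48831\right) = \left(13219 + 2654\right) 23573 = 15873 \cdot 23573 = 374174229$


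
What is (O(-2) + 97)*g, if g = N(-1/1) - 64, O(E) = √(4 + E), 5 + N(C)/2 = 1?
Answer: -6984 - 72*√2 ≈ -7085.8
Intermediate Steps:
N(C) = -8 (N(C) = -10 + 2*1 = -10 + 2 = -8)
g = -72 (g = -8 - 64 = -72)
(O(-2) + 97)*g = (√(4 - 2) + 97)*(-72) = (√2 + 97)*(-72) = (97 + √2)*(-72) = -6984 - 72*√2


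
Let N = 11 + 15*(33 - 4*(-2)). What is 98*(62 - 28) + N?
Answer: 3958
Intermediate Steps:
N = 626 (N = 11 + 15*(33 + 8) = 11 + 15*41 = 11 + 615 = 626)
98*(62 - 28) + N = 98*(62 - 28) + 626 = 98*34 + 626 = 3332 + 626 = 3958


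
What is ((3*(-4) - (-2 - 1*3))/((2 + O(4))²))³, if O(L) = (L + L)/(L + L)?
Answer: -343/729 ≈ -0.47051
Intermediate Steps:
O(L) = 1 (O(L) = (2*L)/((2*L)) = (2*L)*(1/(2*L)) = 1)
((3*(-4) - (-2 - 1*3))/((2 + O(4))²))³ = ((3*(-4) - (-2 - 1*3))/((2 + 1)²))³ = ((-12 - (-2 - 3))/(3²))³ = ((-12 - 1*(-5))/9)³ = ((-12 + 5)*(⅑))³ = (-7*⅑)³ = (-7/9)³ = -343/729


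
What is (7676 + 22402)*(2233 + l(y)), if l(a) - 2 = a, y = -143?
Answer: 62923176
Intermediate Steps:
l(a) = 2 + a
(7676 + 22402)*(2233 + l(y)) = (7676 + 22402)*(2233 + (2 - 143)) = 30078*(2233 - 141) = 30078*2092 = 62923176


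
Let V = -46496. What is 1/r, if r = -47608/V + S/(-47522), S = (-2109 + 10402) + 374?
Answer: 138098932/116215409 ≈ 1.1883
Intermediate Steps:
S = 8667 (S = 8293 + 374 = 8667)
r = 116215409/138098932 (r = -47608/(-46496) + 8667/(-47522) = -47608*(-1/46496) + 8667*(-1/47522) = 5951/5812 - 8667/47522 = 116215409/138098932 ≈ 0.84154)
1/r = 1/(116215409/138098932) = 138098932/116215409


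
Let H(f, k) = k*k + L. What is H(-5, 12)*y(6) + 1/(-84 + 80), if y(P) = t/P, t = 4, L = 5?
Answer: 1189/12 ≈ 99.083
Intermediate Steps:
H(f, k) = 5 + k² (H(f, k) = k*k + 5 = k² + 5 = 5 + k²)
y(P) = 4/P
H(-5, 12)*y(6) + 1/(-84 + 80) = (5 + 12²)*(4/6) + 1/(-84 + 80) = (5 + 144)*(4*(⅙)) + 1/(-4) = 149*(⅔) - ¼ = 298/3 - ¼ = 1189/12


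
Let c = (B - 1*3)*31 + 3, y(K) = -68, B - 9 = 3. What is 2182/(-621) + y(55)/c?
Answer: -109592/29187 ≈ -3.7548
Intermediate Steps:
B = 12 (B = 9 + 3 = 12)
c = 282 (c = (12 - 1*3)*31 + 3 = (12 - 3)*31 + 3 = 9*31 + 3 = 279 + 3 = 282)
2182/(-621) + y(55)/c = 2182/(-621) - 68/282 = 2182*(-1/621) - 68*1/282 = -2182/621 - 34/141 = -109592/29187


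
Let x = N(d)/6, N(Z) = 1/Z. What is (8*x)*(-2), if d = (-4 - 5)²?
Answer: -8/243 ≈ -0.032922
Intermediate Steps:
d = 81 (d = (-9)² = 81)
x = 1/486 (x = 1/(81*6) = (1/81)*(⅙) = 1/486 ≈ 0.0020576)
(8*x)*(-2) = (8*(1/486))*(-2) = (4/243)*(-2) = -8/243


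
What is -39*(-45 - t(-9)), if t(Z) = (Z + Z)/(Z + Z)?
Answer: 1794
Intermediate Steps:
t(Z) = 1 (t(Z) = (2*Z)/((2*Z)) = (2*Z)*(1/(2*Z)) = 1)
-39*(-45 - t(-9)) = -39*(-45 - 1*1) = -39*(-45 - 1) = -39*(-46) = 1794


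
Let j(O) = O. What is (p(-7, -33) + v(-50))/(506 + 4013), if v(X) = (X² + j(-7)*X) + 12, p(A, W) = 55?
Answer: 2917/4519 ≈ 0.64550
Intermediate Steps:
v(X) = 12 + X² - 7*X (v(X) = (X² - 7*X) + 12 = 12 + X² - 7*X)
(p(-7, -33) + v(-50))/(506 + 4013) = (55 + (12 + (-50)² - 7*(-50)))/(506 + 4013) = (55 + (12 + 2500 + 350))/4519 = (55 + 2862)*(1/4519) = 2917*(1/4519) = 2917/4519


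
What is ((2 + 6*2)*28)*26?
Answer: 10192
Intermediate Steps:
((2 + 6*2)*28)*26 = ((2 + 12)*28)*26 = (14*28)*26 = 392*26 = 10192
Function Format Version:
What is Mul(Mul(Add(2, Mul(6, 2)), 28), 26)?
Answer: 10192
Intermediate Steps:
Mul(Mul(Add(2, Mul(6, 2)), 28), 26) = Mul(Mul(Add(2, 12), 28), 26) = Mul(Mul(14, 28), 26) = Mul(392, 26) = 10192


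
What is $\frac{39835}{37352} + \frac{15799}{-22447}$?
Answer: $\frac{304051997}{838440344} \approx 0.36264$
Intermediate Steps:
$\frac{39835}{37352} + \frac{15799}{-22447} = 39835 \cdot \frac{1}{37352} + 15799 \left(- \frac{1}{22447}\right) = \frac{39835}{37352} - \frac{15799}{22447} = \frac{304051997}{838440344}$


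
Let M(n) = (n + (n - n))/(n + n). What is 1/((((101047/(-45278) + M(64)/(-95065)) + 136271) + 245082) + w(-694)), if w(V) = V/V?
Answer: 2152176535/820736327300543 ≈ 2.6223e-6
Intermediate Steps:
w(V) = 1
M(n) = 1/2 (M(n) = (n + 0)/((2*n)) = n*(1/(2*n)) = 1/2)
1/((((101047/(-45278) + M(64)/(-95065)) + 136271) + 245082) + w(-694)) = 1/((((101047/(-45278) + (1/2)/(-95065)) + 136271) + 245082) + 1) = 1/((((101047*(-1/45278) + (1/2)*(-1/95065)) + 136271) + 245082) + 1) = 1/((((-101047/45278 - 1/190130) + 136271) + 245082) + 1) = 1/(((-4803027847/2152176535 + 136271) + 245082) + 1) = 1/((293274445573138/2152176535 + 245082) + 1) = 1/(820734175124008/2152176535 + 1) = 1/(820736327300543/2152176535) = 2152176535/820736327300543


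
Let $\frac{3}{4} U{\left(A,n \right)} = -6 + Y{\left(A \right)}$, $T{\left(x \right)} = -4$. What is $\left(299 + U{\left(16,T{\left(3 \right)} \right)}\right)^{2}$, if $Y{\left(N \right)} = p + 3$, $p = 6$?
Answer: $91809$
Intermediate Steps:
$Y{\left(N \right)} = 9$ ($Y{\left(N \right)} = 6 + 3 = 9$)
$U{\left(A,n \right)} = 4$ ($U{\left(A,n \right)} = \frac{4 \left(-6 + 9\right)}{3} = \frac{4}{3} \cdot 3 = 4$)
$\left(299 + U{\left(16,T{\left(3 \right)} \right)}\right)^{2} = \left(299 + 4\right)^{2} = 303^{2} = 91809$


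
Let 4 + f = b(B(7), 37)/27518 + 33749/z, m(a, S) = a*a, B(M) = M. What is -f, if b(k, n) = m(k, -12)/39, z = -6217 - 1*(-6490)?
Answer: -898655669/7512414 ≈ -119.62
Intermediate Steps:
m(a, S) = a**2
z = 273 (z = -6217 + 6490 = 273)
b(k, n) = k**2/39
f = 898655669/7512414 (f = -4 + (((1/39)*7**2)/27518 + 33749/273) = -4 + (((1/39)*49)*(1/27518) + 33749*(1/273)) = -4 + ((49/39)*(1/27518) + 33749/273) = -4 + (49/1073202 + 33749/273) = -4 + 928705325/7512414 = 898655669/7512414 ≈ 119.62)
-f = -1*898655669/7512414 = -898655669/7512414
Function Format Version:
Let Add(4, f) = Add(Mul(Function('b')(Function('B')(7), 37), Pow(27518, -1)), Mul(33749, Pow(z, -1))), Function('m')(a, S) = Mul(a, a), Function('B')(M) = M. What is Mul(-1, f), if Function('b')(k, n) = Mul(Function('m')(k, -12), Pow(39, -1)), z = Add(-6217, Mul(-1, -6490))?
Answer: Rational(-898655669, 7512414) ≈ -119.62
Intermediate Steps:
Function('m')(a, S) = Pow(a, 2)
z = 273 (z = Add(-6217, 6490) = 273)
Function('b')(k, n) = Mul(Rational(1, 39), Pow(k, 2)) (Function('b')(k, n) = Mul(Pow(k, 2), Pow(39, -1)) = Mul(Pow(k, 2), Rational(1, 39)) = Mul(Rational(1, 39), Pow(k, 2)))
f = Rational(898655669, 7512414) (f = Add(-4, Add(Mul(Mul(Rational(1, 39), Pow(7, 2)), Pow(27518, -1)), Mul(33749, Pow(273, -1)))) = Add(-4, Add(Mul(Mul(Rational(1, 39), 49), Rational(1, 27518)), Mul(33749, Rational(1, 273)))) = Add(-4, Add(Mul(Rational(49, 39), Rational(1, 27518)), Rational(33749, 273))) = Add(-4, Add(Rational(49, 1073202), Rational(33749, 273))) = Add(-4, Rational(928705325, 7512414)) = Rational(898655669, 7512414) ≈ 119.62)
Mul(-1, f) = Mul(-1, Rational(898655669, 7512414)) = Rational(-898655669, 7512414)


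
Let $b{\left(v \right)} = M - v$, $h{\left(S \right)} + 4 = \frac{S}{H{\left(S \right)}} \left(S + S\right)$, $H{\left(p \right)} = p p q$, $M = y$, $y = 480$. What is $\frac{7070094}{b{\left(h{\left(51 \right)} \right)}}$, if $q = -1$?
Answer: $\frac{392783}{27} \approx 14548.0$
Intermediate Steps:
$M = 480$
$H{\left(p \right)} = - p^{2}$ ($H{\left(p \right)} = p p \left(-1\right) = p^{2} \left(-1\right) = - p^{2}$)
$h{\left(S \right)} = -6$ ($h{\left(S \right)} = -4 + \frac{S}{\left(-1\right) S^{2}} \left(S + S\right) = -4 + S \left(- \frac{1}{S^{2}}\right) 2 S = -4 + - \frac{1}{S} 2 S = -4 - 2 = -6$)
$b{\left(v \right)} = 480 - v$
$\frac{7070094}{b{\left(h{\left(51 \right)} \right)}} = \frac{7070094}{480 - -6} = \frac{7070094}{480 + 6} = \frac{7070094}{486} = 7070094 \cdot \frac{1}{486} = \frac{392783}{27}$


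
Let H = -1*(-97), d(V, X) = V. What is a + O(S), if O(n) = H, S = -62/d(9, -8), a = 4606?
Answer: 4703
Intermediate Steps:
S = -62/9 ≈ -6.8889
H = 97
O(n) = 97
a + O(S) = 4606 + 97 = 4703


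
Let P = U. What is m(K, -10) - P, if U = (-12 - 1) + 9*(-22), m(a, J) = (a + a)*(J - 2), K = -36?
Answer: 1075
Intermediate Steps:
m(a, J) = 2*a*(-2 + J) (m(a, J) = (2*a)*(-2 + J) = 2*a*(-2 + J))
U = -211 (U = -13 - 198 = -211)
P = -211
m(K, -10) - P = 2*(-36)*(-2 - 10) - 1*(-211) = 2*(-36)*(-12) + 211 = 864 + 211 = 1075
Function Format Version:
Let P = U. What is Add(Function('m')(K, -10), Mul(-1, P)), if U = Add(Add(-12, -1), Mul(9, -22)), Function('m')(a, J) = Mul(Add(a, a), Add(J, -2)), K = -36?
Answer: 1075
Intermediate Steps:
Function('m')(a, J) = Mul(2, a, Add(-2, J)) (Function('m')(a, J) = Mul(Mul(2, a), Add(-2, J)) = Mul(2, a, Add(-2, J)))
U = -211 (U = Add(-13, -198) = -211)
P = -211
Add(Function('m')(K, -10), Mul(-1, P)) = Add(Mul(2, -36, Add(-2, -10)), Mul(-1, -211)) = Add(Mul(2, -36, -12), 211) = Add(864, 211) = 1075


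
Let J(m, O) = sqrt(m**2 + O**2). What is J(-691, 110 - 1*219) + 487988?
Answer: 487988 + sqrt(489362) ≈ 4.8869e+5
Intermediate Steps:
J(m, O) = sqrt(O**2 + m**2)
J(-691, 110 - 1*219) + 487988 = sqrt((110 - 1*219)**2 + (-691)**2) + 487988 = sqrt((110 - 219)**2 + 477481) + 487988 = sqrt((-109)**2 + 477481) + 487988 = sqrt(11881 + 477481) + 487988 = sqrt(489362) + 487988 = 487988 + sqrt(489362)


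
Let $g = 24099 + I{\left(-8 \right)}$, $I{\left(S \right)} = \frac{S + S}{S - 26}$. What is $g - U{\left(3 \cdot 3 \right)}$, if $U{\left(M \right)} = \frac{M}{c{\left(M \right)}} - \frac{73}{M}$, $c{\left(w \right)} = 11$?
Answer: $\frac{40571683}{1683} \approx 24107.0$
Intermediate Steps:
$I{\left(S \right)} = \frac{2 S}{-26 + S}$
$U{\left(M \right)} = - \frac{73}{M} + \frac{M}{11}$ ($U{\left(M \right)} = \frac{M}{11} - \frac{73}{M} = - \frac{73}{M} + \frac{M}{11}$)
$g = \frac{409691}{17}$ ($g = 24099 + 2 \left(-8\right) \frac{1}{-26 - 8} = 24099 + 2 \left(-8\right) \frac{1}{-34} = 24099 + 2 \left(-8\right) \left(- \frac{1}{34}\right) = 24099 + \frac{8}{17} = \frac{409691}{17} \approx 24099.0$)
$g - U{\left(3 \cdot 3 \right)} = \frac{409691}{17} - \left(- \frac{73}{3 \cdot 3} + \frac{3 \cdot 3}{11}\right) = \frac{409691}{17} - \left(- \frac{73}{9} + \frac{1}{11} \cdot 9\right) = \frac{409691}{17} - \left(\left(-73\right) \frac{1}{9} + \frac{9}{11}\right) = \frac{409691}{17} - \left(- \frac{73}{9} + \frac{9}{11}\right) = \frac{409691}{17} - - \frac{722}{99} = \frac{409691}{17} + \frac{722}{99} = \frac{40571683}{1683}$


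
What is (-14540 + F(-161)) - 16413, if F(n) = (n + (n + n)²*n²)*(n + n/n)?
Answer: -430014879433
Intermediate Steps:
F(n) = (1 + n)*(n + 4*n⁴) (F(n) = (n + (2*n)²*n²)*(n + 1) = (n + (4*n²)*n²)*(1 + n) = (n + 4*n⁴)*(1 + n) = (1 + n)*(n + 4*n⁴))
(-14540 + F(-161)) - 16413 = (-14540 - 161*(1 - 161 + 4*(-161)³ + 4*(-161)⁴)) - 16413 = (-14540 - 161*(1 - 161 + 4*(-4173281) + 4*671898241)) - 16413 = (-14540 - 161*(1 - 161 - 16693124 + 2687592964)) - 16413 = (-14540 - 161*2670899680) - 16413 = (-14540 - 430014848480) - 16413 = -430014863020 - 16413 = -430014879433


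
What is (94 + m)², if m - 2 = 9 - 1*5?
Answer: 10000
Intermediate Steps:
m = 6 (m = 2 + (9 - 1*5) = 2 + (9 - 5) = 2 + 4 = 6)
(94 + m)² = (94 + 6)² = 100² = 10000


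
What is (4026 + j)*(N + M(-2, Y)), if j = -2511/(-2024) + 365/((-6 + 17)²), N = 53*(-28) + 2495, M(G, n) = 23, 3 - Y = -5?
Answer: 4217293315/1012 ≈ 4.1673e+6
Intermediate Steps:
Y = 8 (Y = 3 - 1*(-5) = 3 + 5 = 8)
N = 1011 (N = -1484 + 2495 = 1011)
j = 94781/22264 (j = -2511*(-1/2024) + 365/(11²) = 2511/2024 + 365/121 = 94781/22264 ≈ 4.2571)
(4026 + j)*(N + M(-2, Y)) = (4026 + 94781/22264)*(1011 + 23) = (89729645/22264)*1034 = 4217293315/1012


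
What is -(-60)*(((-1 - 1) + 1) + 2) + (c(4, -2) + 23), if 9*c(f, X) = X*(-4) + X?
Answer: 251/3 ≈ 83.667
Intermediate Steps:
c(f, X) = -X/3 (c(f, X) = (X*(-4) + X)/9 = (-4*X + X)/9 = (-3*X)/9 = -X/3)
-(-60)*(((-1 - 1) + 1) + 2) + (c(4, -2) + 23) = -(-60)*(((-1 - 1) + 1) + 2) + (-1/3*(-2) + 23) = -(-60)*((-2 + 1) + 2) + (2/3 + 23) = -(-60)*(-1 + 2) + 71/3 = -(-60) + 71/3 = -12*(-5) + 71/3 = 60 + 71/3 = 251/3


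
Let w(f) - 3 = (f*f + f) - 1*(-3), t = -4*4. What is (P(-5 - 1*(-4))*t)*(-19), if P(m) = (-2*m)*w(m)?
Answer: 3648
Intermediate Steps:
t = -16
w(f) = 6 + f + f**2 (w(f) = 3 + ((f*f + f) - 1*(-3)) = 3 + ((f**2 + f) + 3) = 3 + ((f + f**2) + 3) = 3 + (3 + f + f**2) = 6 + f + f**2)
P(m) = -2*m*(6 + m + m**2) (P(m) = (-2*m)*(6 + m + m**2) = -2*m*(6 + m + m**2))
(P(-5 - 1*(-4))*t)*(-19) = (-2*(-5 - 1*(-4))*(6 + (-5 - 1*(-4)) + (-5 - 1*(-4))**2)*(-16))*(-19) = (-2*(-5 + 4)*(6 + (-5 + 4) + (-5 + 4)**2)*(-16))*(-19) = (-2*(-1)*(6 - 1 + (-1)**2)*(-16))*(-19) = (-2*(-1)*(6 - 1 + 1)*(-16))*(-19) = (-2*(-1)*6*(-16))*(-19) = (12*(-16))*(-19) = -192*(-19) = 3648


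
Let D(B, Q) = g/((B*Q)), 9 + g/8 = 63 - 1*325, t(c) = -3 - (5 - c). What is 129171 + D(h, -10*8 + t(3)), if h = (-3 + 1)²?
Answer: 10980077/85 ≈ 1.2918e+5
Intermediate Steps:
h = 4 (h = (-2)² = 4)
t(c) = -8 + c (t(c) = -3 + (-5 + c) = -8 + c)
g = -2168 (g = -72 + 8*(63 - 1*325) = -72 + 8*(63 - 325) = -72 + 8*(-262) = -72 - 2096 = -2168)
D(B, Q) = -2168/(B*Q) (D(B, Q) = -2168*1/(B*Q) = -2168/(B*Q))
129171 + D(h, -10*8 + t(3)) = 129171 - 2168/(4*(-10*8 + (-8 + 3))) = 129171 - 2168*¼/(-80 - 5) = 129171 - 2168*¼/(-85) = 129171 - 2168*¼*(-1/85) = 129171 + 542/85 = 10980077/85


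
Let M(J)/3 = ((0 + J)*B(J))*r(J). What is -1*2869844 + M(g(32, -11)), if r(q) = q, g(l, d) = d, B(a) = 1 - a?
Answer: -2865488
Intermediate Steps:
M(J) = 3*J²*(1 - J) (M(J) = 3*(((0 + J)*(1 - J))*J) = 3*((J*(1 - J))*J) = 3*(J²*(1 - J)) = 3*J²*(1 - J))
-1*2869844 + M(g(32, -11)) = -1*2869844 + 3*(-11)²*(1 - 1*(-11)) = -2869844 + 3*121*(1 + 11) = -2869844 + 3*121*12 = -2869844 + 4356 = -2865488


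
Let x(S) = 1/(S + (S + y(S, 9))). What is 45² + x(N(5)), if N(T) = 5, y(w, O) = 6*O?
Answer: 129601/64 ≈ 2025.0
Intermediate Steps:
x(S) = 1/(54 + 2*S) (x(S) = 1/(S + (S + 6*9)) = 1/(S + (S + 54)) = 1/(S + (54 + S)) = 1/(54 + 2*S))
45² + x(N(5)) = 45² + 1/(2*(27 + 5)) = 2025 + (½)/32 = 2025 + (½)*(1/32) = 2025 + 1/64 = 129601/64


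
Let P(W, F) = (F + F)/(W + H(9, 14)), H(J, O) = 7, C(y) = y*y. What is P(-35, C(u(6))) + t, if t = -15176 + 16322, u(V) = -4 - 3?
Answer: 2285/2 ≈ 1142.5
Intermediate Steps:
u(V) = -7
C(y) = y²
t = 1146
P(W, F) = 2*F/(7 + W) (P(W, F) = (F + F)/(W + 7) = (2*F)/(7 + W) = 2*F/(7 + W))
P(-35, C(u(6))) + t = 2*(-7)²/(7 - 35) + 1146 = 2*49/(-28) + 1146 = 2*49*(-1/28) + 1146 = -7/2 + 1146 = 2285/2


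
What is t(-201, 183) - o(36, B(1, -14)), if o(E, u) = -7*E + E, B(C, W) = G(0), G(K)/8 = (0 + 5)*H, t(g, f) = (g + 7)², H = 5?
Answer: 37852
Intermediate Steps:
t(g, f) = (7 + g)²
G(K) = 200 (G(K) = 8*((0 + 5)*5) = 8*(5*5) = 8*25 = 200)
B(C, W) = 200
o(E, u) = -6*E
t(-201, 183) - o(36, B(1, -14)) = (7 - 201)² - (-6)*36 = (-194)² - 1*(-216) = 37636 + 216 = 37852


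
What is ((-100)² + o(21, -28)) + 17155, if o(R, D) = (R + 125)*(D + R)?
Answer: 26133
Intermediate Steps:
o(R, D) = (125 + R)*(D + R)
((-100)² + o(21, -28)) + 17155 = ((-100)² + (21² + 125*(-28) + 125*21 - 28*21)) + 17155 = (10000 + (441 - 3500 + 2625 - 588)) + 17155 = (10000 - 1022) + 17155 = 8978 + 17155 = 26133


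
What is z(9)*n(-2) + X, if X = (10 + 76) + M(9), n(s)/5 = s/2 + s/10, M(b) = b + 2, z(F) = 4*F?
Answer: -119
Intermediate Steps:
M(b) = 2 + b
n(s) = 3*s (n(s) = 5*(s/2 + s/10) = 5*(3*s/5) = 3*s)
X = 97 (X = (10 + 76) + (2 + 9) = 86 + 11 = 97)
z(9)*n(-2) + X = (4*9)*(3*(-2)) + 97 = 36*(-6) + 97 = -216 + 97 = -119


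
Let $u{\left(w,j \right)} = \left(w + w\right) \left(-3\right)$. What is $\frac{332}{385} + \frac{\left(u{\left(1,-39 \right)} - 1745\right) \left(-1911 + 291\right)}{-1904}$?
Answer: $- \frac{327571}{220} \approx -1489.0$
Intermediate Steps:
$u{\left(w,j \right)} = - 6 w$ ($u{\left(w,j \right)} = 2 w \left(-3\right) = - 6 w$)
$\frac{332}{385} + \frac{\left(u{\left(1,-39 \right)} - 1745\right) \left(-1911 + 291\right)}{-1904} = \frac{332}{385} + \frac{\left(\left(-6\right) 1 - 1745\right) \left(-1911 + 291\right)}{-1904} = 332 \cdot \frac{1}{385} + \left(-6 - 1745\right) \left(-1620\right) \left(- \frac{1}{1904}\right) = \frac{332}{385} + \left(-1751\right) \left(-1620\right) \left(- \frac{1}{1904}\right) = \frac{332}{385} + 2836620 \left(- \frac{1}{1904}\right) = \frac{332}{385} - \frac{41715}{28} = - \frac{327571}{220}$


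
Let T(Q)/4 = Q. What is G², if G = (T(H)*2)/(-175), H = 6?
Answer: 2304/30625 ≈ 0.075233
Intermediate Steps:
T(Q) = 4*Q
G = -48/175 (G = ((4*6)*2)/(-175) = (24*2)*(-1/175) = 48*(-1/175) = -48/175 ≈ -0.27429)
G² = (-48/175)² = 2304/30625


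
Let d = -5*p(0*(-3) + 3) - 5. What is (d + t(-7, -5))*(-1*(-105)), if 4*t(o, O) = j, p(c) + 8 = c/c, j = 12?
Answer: 3465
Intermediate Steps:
p(c) = -7 (p(c) = -8 + c/c = -8 + 1 = -7)
t(o, O) = 3 (t(o, O) = (¼)*12 = 3)
d = 30 (d = -5*(-7) - 5 = 35 - 5 = 30)
(d + t(-7, -5))*(-1*(-105)) = (30 + 3)*(-1*(-105)) = 33*105 = 3465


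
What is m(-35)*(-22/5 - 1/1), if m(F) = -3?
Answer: 81/5 ≈ 16.200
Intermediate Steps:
m(-35)*(-22/5 - 1/1) = -3*(-22/5 - 1/1) = -3*(-22*⅕ - 1*1) = -3*(-22/5 - 1) = -3*(-27/5) = 81/5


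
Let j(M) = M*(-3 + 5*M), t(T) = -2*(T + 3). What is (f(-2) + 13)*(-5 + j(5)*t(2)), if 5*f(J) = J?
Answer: -13923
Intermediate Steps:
t(T) = -6 - 2*T (t(T) = -2*(3 + T) = -6 - 2*T)
f(J) = J/5
(f(-2) + 13)*(-5 + j(5)*t(2)) = ((⅕)*(-2) + 13)*(-5 + (5*(-3 + 5*5))*(-6 - 2*2)) = (-⅖ + 13)*(-5 + (5*(-3 + 25))*(-6 - 4)) = 63*(-5 + (5*22)*(-10))/5 = 63*(-5 + 110*(-10))/5 = 63*(-5 - 1100)/5 = (63/5)*(-1105) = -13923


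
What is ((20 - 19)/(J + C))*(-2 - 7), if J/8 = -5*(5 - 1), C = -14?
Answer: 3/58 ≈ 0.051724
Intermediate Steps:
J = -160 (J = 8*(-5*(5 - 1)) = 8*(-5*4) = 8*(-20) = -160)
((20 - 19)/(J + C))*(-2 - 7) = ((20 - 19)/(-160 - 14))*(-2 - 7) = (1/(-174))*(-9) = (1*(-1/174))*(-9) = -1/174*(-9) = 3/58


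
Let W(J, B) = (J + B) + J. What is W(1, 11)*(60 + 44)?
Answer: 1352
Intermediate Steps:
W(J, B) = B + 2*J (W(J, B) = (B + J) + J = B + 2*J)
W(1, 11)*(60 + 44) = (11 + 2*1)*(60 + 44) = (11 + 2)*104 = 13*104 = 1352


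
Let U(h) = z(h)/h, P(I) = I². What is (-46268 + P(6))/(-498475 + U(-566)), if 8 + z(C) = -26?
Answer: 1635457/17633551 ≈ 0.092747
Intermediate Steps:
z(C) = -34 (z(C) = -8 - 26 = -34)
U(h) = -34/h
(-46268 + P(6))/(-498475 + U(-566)) = (-46268 + 6²)/(-498475 - 34/(-566)) = (-46268 + 36)/(-498475 - 34*(-1/566)) = -46232/(-498475 + 17/283) = -46232/(-141068408/283) = -46232*(-283/141068408) = 1635457/17633551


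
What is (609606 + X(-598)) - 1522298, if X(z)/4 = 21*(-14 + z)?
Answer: -964100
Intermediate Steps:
X(z) = -1176 + 84*z (X(z) = 4*(21*(-14 + z)) = 4*(-294 + 21*z) = -1176 + 84*z)
(609606 + X(-598)) - 1522298 = (609606 + (-1176 + 84*(-598))) - 1522298 = (609606 + (-1176 - 50232)) - 1522298 = (609606 - 51408) - 1522298 = 558198 - 1522298 = -964100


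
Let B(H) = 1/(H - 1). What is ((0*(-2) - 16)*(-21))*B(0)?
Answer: -336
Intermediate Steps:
B(H) = 1/(-1 + H)
((0*(-2) - 16)*(-21))*B(0) = ((0*(-2) - 16)*(-21))/(-1 + 0) = ((0 - 16)*(-21))/(-1) = -16*(-21)*(-1) = 336*(-1) = -336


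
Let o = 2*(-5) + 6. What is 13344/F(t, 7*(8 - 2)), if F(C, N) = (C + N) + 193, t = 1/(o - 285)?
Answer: 642736/11319 ≈ 56.784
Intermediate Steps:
o = -4 (o = -10 + 6 = -4)
t = -1/289 (t = 1/(-4 - 285) = 1/(-289) = -1/289 ≈ -0.0034602)
F(C, N) = 193 + C + N
13344/F(t, 7*(8 - 2)) = 13344/(193 - 1/289 + 7*(8 - 2)) = 13344/(193 - 1/289 + 7*6) = 13344/(193 - 1/289 + 42) = 13344/(67914/289) = 13344*(289/67914) = 642736/11319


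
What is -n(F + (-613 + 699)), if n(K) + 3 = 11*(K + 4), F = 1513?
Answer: -17630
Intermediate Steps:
n(K) = 41 + 11*K (n(K) = -3 + 11*(K + 4) = -3 + 11*(4 + K) = -3 + (44 + 11*K) = 41 + 11*K)
-n(F + (-613 + 699)) = -(41 + 11*(1513 + (-613 + 699))) = -(41 + 11*(1513 + 86)) = -(41 + 11*1599) = -(41 + 17589) = -1*17630 = -17630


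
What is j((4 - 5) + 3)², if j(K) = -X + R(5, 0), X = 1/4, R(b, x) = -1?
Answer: 25/16 ≈ 1.5625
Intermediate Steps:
X = ¼ ≈ 0.25000
j(K) = -5/4 (j(K) = -1*¼ - 1 = -¼ - 1 = -5/4)
j((4 - 5) + 3)² = (-5/4)² = 25/16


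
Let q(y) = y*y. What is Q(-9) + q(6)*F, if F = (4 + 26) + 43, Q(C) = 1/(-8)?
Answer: 21023/8 ≈ 2627.9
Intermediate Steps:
q(y) = y²
Q(C) = -⅛
F = 73 (F = 30 + 43 = 73)
Q(-9) + q(6)*F = -⅛ + 6²*73 = -⅛ + 36*73 = -⅛ + 2628 = 21023/8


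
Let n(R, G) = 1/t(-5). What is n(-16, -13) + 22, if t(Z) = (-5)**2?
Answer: 551/25 ≈ 22.040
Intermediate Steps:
t(Z) = 25
n(R, G) = 1/25
n(-16, -13) + 22 = 1/25 + 22 = 551/25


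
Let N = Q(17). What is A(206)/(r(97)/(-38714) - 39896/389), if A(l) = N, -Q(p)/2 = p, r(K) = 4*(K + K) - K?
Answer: 512031364/1544797875 ≈ 0.33146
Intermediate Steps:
r(K) = 7*K (r(K) = 4*(2*K) - K = 8*K - K = 7*K)
Q(p) = -2*p
N = -34 (N = -2*17 = -34)
A(l) = -34
A(206)/(r(97)/(-38714) - 39896/389) = -34/((7*97)/(-38714) - 39896/389) = -34/(679*(-1/38714) - 39896*1/389) = -34/(-679/38714 - 39896/389) = -34/(-1544797875/15059746) = -34*(-15059746/1544797875) = 512031364/1544797875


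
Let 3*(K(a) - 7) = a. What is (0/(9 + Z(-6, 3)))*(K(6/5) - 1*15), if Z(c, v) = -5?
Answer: 0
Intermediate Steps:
K(a) = 7 + a/3
(0/(9 + Z(-6, 3)))*(K(6/5) - 1*15) = (0/(9 - 5))*((7 + (6/5)/3) - 1*15) = (0/4)*((7 + (6*(⅕))/3) - 15) = ((¼)*0)*((7 + (⅓)*(6/5)) - 15) = 0*((7 + ⅖) - 15) = 0*(37/5 - 15) = 0*(-38/5) = 0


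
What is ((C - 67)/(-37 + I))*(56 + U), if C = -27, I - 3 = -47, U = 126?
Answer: 17108/81 ≈ 211.21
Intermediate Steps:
I = -44 (I = 3 - 47 = -44)
((C - 67)/(-37 + I))*(56 + U) = ((-27 - 67)/(-37 - 44))*(56 + 126) = -94/(-81)*182 = -94*(-1/81)*182 = (94/81)*182 = 17108/81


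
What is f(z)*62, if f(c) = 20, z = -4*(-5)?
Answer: 1240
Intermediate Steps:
z = 20
f(z)*62 = 20*62 = 1240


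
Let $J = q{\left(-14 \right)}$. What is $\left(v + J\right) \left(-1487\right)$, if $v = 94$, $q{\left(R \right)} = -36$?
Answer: $-86246$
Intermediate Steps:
$J = -36$
$\left(v + J\right) \left(-1487\right) = \left(94 - 36\right) \left(-1487\right) = 58 \left(-1487\right) = -86246$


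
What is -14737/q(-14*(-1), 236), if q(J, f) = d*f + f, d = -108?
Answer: 14737/25252 ≈ 0.58360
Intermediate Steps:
q(J, f) = -107*f (q(J, f) = -108*f + f = -107*f)
-14737/q(-14*(-1), 236) = -14737/((-107*236)) = -14737/(-25252) = -14737*(-1/25252) = 14737/25252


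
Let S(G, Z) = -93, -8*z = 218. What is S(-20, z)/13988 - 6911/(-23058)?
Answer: 47263337/161267652 ≈ 0.29307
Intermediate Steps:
z = -109/4 (z = -1/8*218 = -109/4 ≈ -27.250)
S(-20, z)/13988 - 6911/(-23058) = -93/13988 - 6911/(-23058) = -93*1/13988 - 6911*(-1/23058) = -93/13988 + 6911/23058 = 47263337/161267652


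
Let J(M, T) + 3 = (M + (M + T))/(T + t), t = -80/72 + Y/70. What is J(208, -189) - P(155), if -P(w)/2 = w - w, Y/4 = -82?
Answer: -255588/61361 ≈ -4.1653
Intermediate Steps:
Y = -328 (Y = 4*(-82) = -328)
P(w) = 0 (P(w) = -2*(w - w) = -2*0 = 0)
t = -1826/315 (t = -80/72 - 328/70 = -80*1/72 - 328*1/70 = -10/9 - 164/35 = -1826/315 ≈ -5.7968)
J(M, T) = -3 + (T + 2*M)/(-1826/315 + T) (J(M, T) = -3 + (M + (M + T))/(T - 1826/315) = -3 + (T + 2*M)/(-1826/315 + T))
J(208, -189) - P(155) = 6*(913 - 105*(-189) + 105*208)/(-1826 + 315*(-189)) - 1*0 = 6*(913 + 19845 + 21840)/(-1826 - 59535) + 0 = 6*42598/(-61361) + 0 = 6*(-1/61361)*42598 + 0 = -255588/61361 + 0 = -255588/61361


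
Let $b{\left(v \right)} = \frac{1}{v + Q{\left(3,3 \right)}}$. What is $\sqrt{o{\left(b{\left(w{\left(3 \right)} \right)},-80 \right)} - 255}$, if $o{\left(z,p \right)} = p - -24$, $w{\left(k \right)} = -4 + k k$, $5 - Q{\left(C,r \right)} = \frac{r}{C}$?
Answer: $i \sqrt{311} \approx 17.635 i$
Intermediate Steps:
$Q{\left(C,r \right)} = 5 - \frac{r}{C}$
$w{\left(k \right)} = -4 + k^{2}$
$b{\left(v \right)} = \frac{1}{4 + v}$ ($b{\left(v \right)} = \frac{1}{v + \left(5 - \frac{3}{3}\right)} = \frac{1}{v + \left(5 - 3 \cdot \frac{1}{3}\right)} = \frac{1}{v + \left(5 - 1\right)} = \frac{1}{v + 4} = \frac{1}{4 + v}$)
$o{\left(z,p \right)} = 24 + p$ ($o{\left(z,p \right)} = p + 24 = 24 + p$)
$\sqrt{o{\left(b{\left(w{\left(3 \right)} \right)},-80 \right)} - 255} = \sqrt{\left(24 - 80\right) - 255} = \sqrt{-56 - 255} = \sqrt{-311} = i \sqrt{311}$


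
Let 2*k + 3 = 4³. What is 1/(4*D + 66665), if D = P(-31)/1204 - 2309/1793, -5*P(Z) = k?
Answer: 5396930/359758428717 ≈ 1.5002e-5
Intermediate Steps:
k = 61/2 (k = -3/2 + (½)*4³ = -3/2 + (½)*64 = -3/2 + 32 = 61/2 ≈ 30.500)
P(Z) = -61/10 (P(Z) = -⅕*61/2 = -61/10)
D = -27909733/21587720 (D = -61/10/1204 - 2309/1793 = -61/10*1/1204 - 2309*1/1793 = -61/12040 - 2309/1793 = -27909733/21587720 ≈ -1.2929)
1/(4*D + 66665) = 1/(4*(-27909733/21587720) + 66665) = 1/(-27909733/5396930 + 66665) = 1/(359758428717/5396930) = 5396930/359758428717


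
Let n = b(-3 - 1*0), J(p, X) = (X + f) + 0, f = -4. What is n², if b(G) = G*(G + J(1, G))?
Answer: 900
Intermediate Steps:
J(p, X) = -4 + X (J(p, X) = (X - 4) + 0 = (-4 + X) + 0 = -4 + X)
b(G) = G*(-4 + 2*G) (b(G) = G*(G + (-4 + G)) = G*(-4 + 2*G))
n = 30 (n = 2*(-3 - 1*0)*(-2 + (-3 - 1*0)) = 2*(-3 + 0)*(-2 + (-3 + 0)) = 2*(-3)*(-2 - 3) = 2*(-3)*(-5) = 30)
n² = 30² = 900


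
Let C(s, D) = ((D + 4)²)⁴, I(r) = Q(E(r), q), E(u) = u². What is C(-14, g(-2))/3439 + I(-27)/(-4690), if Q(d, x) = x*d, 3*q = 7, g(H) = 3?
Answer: 3861580993/2304130 ≈ 1675.9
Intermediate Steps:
q = 7/3 (q = (⅓)*7 = 7/3 ≈ 2.3333)
Q(d, x) = d*x
I(r) = 7*r²/3 (I(r) = r²*(7/3) = 7*r²/3)
C(s, D) = (4 + D)⁸ (C(s, D) = ((4 + D)²)⁴ = (4 + D)⁸)
C(-14, g(-2))/3439 + I(-27)/(-4690) = (4 + 3)⁸/3439 + ((7/3)*(-27)²)/(-4690) = 7⁸*(1/3439) + ((7/3)*729)*(-1/4690) = 5764801*(1/3439) + 1701*(-1/4690) = 5764801/3439 - 243/670 = 3861580993/2304130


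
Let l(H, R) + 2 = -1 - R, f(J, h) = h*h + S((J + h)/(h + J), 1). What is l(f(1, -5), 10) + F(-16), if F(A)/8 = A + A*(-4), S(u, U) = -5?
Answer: 371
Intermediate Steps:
f(J, h) = -5 + h² (f(J, h) = h*h - 5 = h² - 5 = -5 + h²)
l(H, R) = -3 - R (l(H, R) = -2 + (-1 - R) = -3 - R)
F(A) = -24*A (F(A) = 8*(A + A*(-4)) = 8*(A - 4*A) = 8*(-3*A) = -24*A)
l(f(1, -5), 10) + F(-16) = (-3 - 1*10) - 24*(-16) = (-3 - 10) + 384 = -13 + 384 = 371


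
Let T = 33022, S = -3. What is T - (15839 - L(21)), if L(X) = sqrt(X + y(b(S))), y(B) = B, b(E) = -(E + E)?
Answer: 17183 + 3*sqrt(3) ≈ 17188.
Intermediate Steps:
b(E) = -2*E
L(X) = sqrt(6 + X) (L(X) = sqrt(X - 2*(-3)) = sqrt(X + 6) = sqrt(6 + X))
T - (15839 - L(21)) = 33022 - (15839 - sqrt(6 + 21)) = 33022 - (15839 - sqrt(27)) = 33022 - (15839 - 3*sqrt(3)) = 33022 + (-15839 + 3*sqrt(3)) = 17183 + 3*sqrt(3)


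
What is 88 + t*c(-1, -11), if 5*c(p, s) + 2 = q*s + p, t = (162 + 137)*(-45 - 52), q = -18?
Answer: -1131029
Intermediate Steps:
t = -29003 (t = 299*(-97) = -29003)
c(p, s) = -2/5 - 18*s/5 + p/5 (c(p, s) = -2/5 + (-18*s + p)/5 = -2/5 + (p - 18*s)/5 = -2/5 + (-18*s/5 + p/5) = -2/5 - 18*s/5 + p/5)
88 + t*c(-1, -11) = 88 - 29003*(-2/5 - 18/5*(-11) + (1/5)*(-1)) = 88 - 29003*(-2/5 + 198/5 - 1/5) = 88 - 29003*39 = 88 - 1131117 = -1131029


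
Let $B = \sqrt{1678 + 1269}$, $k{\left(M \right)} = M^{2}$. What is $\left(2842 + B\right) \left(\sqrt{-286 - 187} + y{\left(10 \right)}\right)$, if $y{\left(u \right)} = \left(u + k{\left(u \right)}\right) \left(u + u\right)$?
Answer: $\left(2200 + i \sqrt{473}\right) \left(2842 + \sqrt{2947}\right) \approx 6.3718 \cdot 10^{6} + 62990.0 i$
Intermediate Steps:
$B = \sqrt{2947} \approx 54.286$
$y{\left(u \right)} = 2 u \left(u + u^{2}\right)$ ($y{\left(u \right)} = \left(u + u^{2}\right) \left(u + u\right) = \left(u + u^{2}\right) 2 u = 2 u \left(u + u^{2}\right)$)
$\left(2842 + B\right) \left(\sqrt{-286 - 187} + y{\left(10 \right)}\right) = \left(2842 + \sqrt{2947}\right) \left(\sqrt{-286 - 187} + 2 \cdot 10^{2} \left(1 + 10\right)\right) = \left(2842 + \sqrt{2947}\right) \left(\sqrt{-473} + 2 \cdot 100 \cdot 11\right) = \left(2842 + \sqrt{2947}\right) \left(i \sqrt{473} + 2200\right) = \left(2842 + \sqrt{2947}\right) \left(2200 + i \sqrt{473}\right) = \left(2200 + i \sqrt{473}\right) \left(2842 + \sqrt{2947}\right)$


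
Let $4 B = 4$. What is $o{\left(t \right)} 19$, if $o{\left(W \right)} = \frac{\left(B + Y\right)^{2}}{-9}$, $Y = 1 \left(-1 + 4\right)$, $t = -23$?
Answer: $- \frac{304}{9} \approx -33.778$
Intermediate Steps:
$B = 1$ ($B = \frac{1}{4} \cdot 4 = 1$)
$Y = 3$ ($Y = 1 \cdot 3 = 3$)
$o{\left(W \right)} = - \frac{16}{9}$ ($o{\left(W \right)} = \frac{\left(1 + 3\right)^{2}}{-9} = 4^{2} \left(- \frac{1}{9}\right) = 16 \left(- \frac{1}{9}\right) = - \frac{16}{9}$)
$o{\left(t \right)} 19 = \left(- \frac{16}{9}\right) 19 = - \frac{304}{9}$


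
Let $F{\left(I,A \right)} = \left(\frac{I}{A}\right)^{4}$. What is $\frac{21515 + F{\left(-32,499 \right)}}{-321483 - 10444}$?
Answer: $- \frac{1333962230540091}{20579971226977927} \approx -0.064819$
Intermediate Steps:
$F{\left(I,A \right)} = \frac{I^{4}}{A^{4}}$
$\frac{21515 + F{\left(-32,499 \right)}}{-321483 - 10444} = \frac{21515 + \frac{\left(-32\right)^{4}}{62001498001}}{-321483 - 10444} = \frac{21515 + \frac{1}{62001498001} \cdot 1048576}{-331927} = \left(21515 + \frac{1048576}{62001498001}\right) \left(- \frac{1}{331927}\right) = \frac{1333962230540091}{62001498001} \left(- \frac{1}{331927}\right) = - \frac{1333962230540091}{20579971226977927}$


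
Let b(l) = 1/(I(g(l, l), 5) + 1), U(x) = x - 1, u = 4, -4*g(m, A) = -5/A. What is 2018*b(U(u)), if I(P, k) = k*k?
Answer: 1009/13 ≈ 77.615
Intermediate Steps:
g(m, A) = 5/(4*A) (g(m, A) = -(-5)/(4*A) = 5/(4*A))
I(P, k) = k**2
U(x) = -1 + x
b(l) = 1/26 (b(l) = 1/(5**2 + 1) = 1/(25 + 1) = 1/26)
2018*b(U(u)) = 2018*(1/26) = 1009/13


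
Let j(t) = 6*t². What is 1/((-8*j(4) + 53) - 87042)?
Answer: -1/87757 ≈ -1.1395e-5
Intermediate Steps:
1/((-8*j(4) + 53) - 87042) = 1/((-48*4² + 53) - 87042) = 1/((-48*16 + 53) - 87042) = 1/((-8*96 + 53) - 87042) = 1/((-768 + 53) - 87042) = 1/(-715 - 87042) = 1/(-87757) = -1/87757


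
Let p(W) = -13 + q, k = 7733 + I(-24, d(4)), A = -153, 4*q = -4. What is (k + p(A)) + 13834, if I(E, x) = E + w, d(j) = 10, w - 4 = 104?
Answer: 21637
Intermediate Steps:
w = 108 (w = 4 + 104 = 108)
q = -1 (q = (¼)*(-4) = -1)
I(E, x) = 108 + E (I(E, x) = E + 108 = 108 + E)
k = 7817 (k = 7733 + (108 - 24) = 7733 + 84 = 7817)
p(W) = -14 (p(W) = -13 - 1 = -14)
(k + p(A)) + 13834 = (7817 - 14) + 13834 = 7803 + 13834 = 21637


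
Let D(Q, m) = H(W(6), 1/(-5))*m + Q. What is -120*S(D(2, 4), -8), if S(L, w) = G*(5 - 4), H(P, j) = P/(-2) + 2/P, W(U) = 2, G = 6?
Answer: -720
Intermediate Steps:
H(P, j) = 2/P - P/2 (H(P, j) = P*(-1/2) + 2/P = -P/2 + 2/P = 2/P - P/2)
D(Q, m) = Q (D(Q, m) = (2/2 - 1/2*2)*m + Q = (2*(1/2) - 1)*m + Q = (1 - 1)*m + Q = 0*m + Q = 0 + Q = Q)
S(L, w) = 6 (S(L, w) = 6*(5 - 4) = 6*1 = 6)
-120*S(D(2, 4), -8) = -120*6 = -720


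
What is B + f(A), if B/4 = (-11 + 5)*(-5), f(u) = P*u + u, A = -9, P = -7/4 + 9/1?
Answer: 183/4 ≈ 45.750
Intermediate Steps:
P = 29/4 (P = -7*¼ + 9*1 = -7/4 + 9 = 29/4 ≈ 7.2500)
f(u) = 33*u/4 (f(u) = 29*u/4 + u = 33*u/4)
B = 120 (B = 4*((-11 + 5)*(-5)) = 4*(-6*(-5)) = 4*30 = 120)
B + f(A) = 120 + (33/4)*(-9) = 120 - 297/4 = 183/4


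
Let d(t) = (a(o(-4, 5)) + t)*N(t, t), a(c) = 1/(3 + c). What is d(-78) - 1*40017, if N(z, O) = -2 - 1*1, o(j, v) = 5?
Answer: -318267/8 ≈ -39783.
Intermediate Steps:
N(z, O) = -3 (N(z, O) = -2 - 1 = -3)
d(t) = -3/8 - 3*t (d(t) = (1/(3 + 5) + t)*(-3) = (1/8 + t)*(-3) = (⅛ + t)*(-3) = -3/8 - 3*t)
d(-78) - 1*40017 = (-3/8 - 3*(-78)) - 1*40017 = (-3/8 + 234) - 40017 = 1869/8 - 40017 = -318267/8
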